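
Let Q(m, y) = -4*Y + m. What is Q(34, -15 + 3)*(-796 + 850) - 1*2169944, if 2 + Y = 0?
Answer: -2167676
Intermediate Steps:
Y = -2 (Y = -2 + 0 = -2)
Q(m, y) = 8 + m (Q(m, y) = -4*(-2) + m = 8 + m)
Q(34, -15 + 3)*(-796 + 850) - 1*2169944 = (8 + 34)*(-796 + 850) - 1*2169944 = 42*54 - 2169944 = 2268 - 2169944 = -2167676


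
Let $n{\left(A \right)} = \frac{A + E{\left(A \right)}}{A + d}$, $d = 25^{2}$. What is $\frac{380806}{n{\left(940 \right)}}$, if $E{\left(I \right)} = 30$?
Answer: $\frac{59596139}{97} \approx 6.1439 \cdot 10^{5}$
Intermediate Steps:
$d = 625$
$n{\left(A \right)} = \frac{30 + A}{625 + A}$ ($n{\left(A \right)} = \frac{A + 30}{A + 625} = \frac{30 + A}{625 + A}$)
$\frac{380806}{n{\left(940 \right)}} = \frac{380806}{\frac{1}{625 + 940} \left(30 + 940\right)} = \frac{380806}{\frac{1}{1565} \cdot 970} = \frac{380806}{\frac{194}{313}} = 380806 \cdot \frac{313}{194} = \frac{59596139}{97}$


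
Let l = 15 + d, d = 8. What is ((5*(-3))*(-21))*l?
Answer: 7245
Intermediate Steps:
l = 23 (l = 15 + 8 = 23)
((5*(-3))*(-21))*l = ((5*(-3))*(-21))*23 = -15*(-21)*23 = 315*23 = 7245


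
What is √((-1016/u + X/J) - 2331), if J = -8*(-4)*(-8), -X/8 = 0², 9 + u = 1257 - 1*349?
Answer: I*√1884829915/899 ≈ 48.292*I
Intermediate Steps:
u = 899 (u = -9 + (1257 - 1*349) = -9 + (1257 - 349) = -9 + 908 = 899)
X = 0 (X = -8*0² = -8*0 = 0)
J = -256 (J = 32*(-8) = -256)
√((-1016/u + X/J) - 2331) = √((-1016/899 + 0/(-256)) - 2331) = √((-1016*1/899 + 0*(-1/256)) - 2331) = √((-1016/899 + 0) - 2331) = √(-1016/899 - 2331) = √(-2096585/899) = I*√1884829915/899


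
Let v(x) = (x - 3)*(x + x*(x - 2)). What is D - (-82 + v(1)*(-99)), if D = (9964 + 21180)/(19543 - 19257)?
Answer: 27298/143 ≈ 190.90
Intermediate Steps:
v(x) = (-3 + x)*(x + x*(-2 + x))
D = 15572/143 (D = 31144/286 = 31144*(1/286) = 15572/143 ≈ 108.90)
D - (-82 + v(1)*(-99)) = 15572/143 - (-82 + (1*(3 + 1**2 - 4*1))*(-99)) = 15572/143 - (-82 + (1*(3 + 1 - 4))*(-99)) = 15572/143 - (-82 + (1*0)*(-99)) = 15572/143 - (-82 + 0*(-99)) = 15572/143 - (-82 + 0) = 15572/143 - 1*(-82) = 15572/143 + 82 = 27298/143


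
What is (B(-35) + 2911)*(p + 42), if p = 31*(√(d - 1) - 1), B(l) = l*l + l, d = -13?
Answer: 45111 + 127131*I*√14 ≈ 45111.0 + 4.7568e+5*I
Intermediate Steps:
B(l) = l + l² (B(l) = l² + l = l + l²)
p = -31 + 31*I*√14 (p = 31*(√(-13 - 1) - 1) = 31*(√(-14) - 1) = 31*(I*√14 - 1) = 31*(-1 + I*√14) = -31 + 31*I*√14 ≈ -31.0 + 115.99*I)
(B(-35) + 2911)*(p + 42) = (-35*(1 - 35) + 2911)*((-31 + 31*I*√14) + 42) = (-35*(-34) + 2911)*(11 + 31*I*√14) = (1190 + 2911)*(11 + 31*I*√14) = 4101*(11 + 31*I*√14) = 45111 + 127131*I*√14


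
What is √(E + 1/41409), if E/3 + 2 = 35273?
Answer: √20159789993318/13803 ≈ 325.29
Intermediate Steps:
E = 105813 (E = -6 + 3*35273 = -6 + 105819 = 105813)
√(E + 1/41409) = √(105813 + 1/41409) = √(4381610518/41409) = √20159789993318/13803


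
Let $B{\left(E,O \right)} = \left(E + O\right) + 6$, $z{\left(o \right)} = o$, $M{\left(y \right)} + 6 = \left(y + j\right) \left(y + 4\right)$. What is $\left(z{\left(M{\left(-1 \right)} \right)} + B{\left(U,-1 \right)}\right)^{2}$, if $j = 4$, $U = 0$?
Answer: $64$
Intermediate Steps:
$M{\left(y \right)} = -6 + \left(4 + y\right)^{2}$ ($M{\left(y \right)} = -6 + \left(y + 4\right) \left(y + 4\right) = -6 + \left(4 + y\right) \left(4 + y\right) = -6 + \left(4 + y\right)^{2}$)
$B{\left(E,O \right)} = 6 + E + O$
$\left(z{\left(M{\left(-1 \right)} \right)} + B{\left(U,-1 \right)}\right)^{2} = \left(\left(10 + \left(-1\right)^{2} + 8 \left(-1\right)\right) + \left(6 + 0 - 1\right)\right)^{2} = \left(\left(10 + 1 - 8\right) + 5\right)^{2} = \left(3 + 5\right)^{2} = 8^{2} = 64$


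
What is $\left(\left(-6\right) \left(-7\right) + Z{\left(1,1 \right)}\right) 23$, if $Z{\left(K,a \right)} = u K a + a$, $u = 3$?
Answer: $1058$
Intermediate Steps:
$Z{\left(K,a \right)} = a + 3 K a$ ($Z{\left(K,a \right)} = 3 K a + a = a + 3 K a$)
$\left(\left(-6\right) \left(-7\right) + Z{\left(1,1 \right)}\right) 23 = \left(\left(-6\right) \left(-7\right) + 1 \left(1 + 3 \cdot 1\right)\right) 23 = \left(42 + 1 \left(1 + 3\right)\right) 23 = \left(42 + 1 \cdot 4\right) 23 = \left(42 + 4\right) 23 = 46 \cdot 23 = 1058$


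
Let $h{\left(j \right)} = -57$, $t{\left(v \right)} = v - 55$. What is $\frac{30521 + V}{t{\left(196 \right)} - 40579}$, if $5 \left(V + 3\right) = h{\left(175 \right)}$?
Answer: $- \frac{152533}{202190} \approx -0.7544$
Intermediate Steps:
$t{\left(v \right)} = -55 + v$ ($t{\left(v \right)} = v - 55 = -55 + v$)
$V = - \frac{72}{5}$ ($V = -3 + \frac{1}{5} \left(-57\right) = -3 - \frac{57}{5} = - \frac{72}{5} \approx -14.4$)
$\frac{30521 + V}{t{\left(196 \right)} - 40579} = \frac{30521 - \frac{72}{5}}{\left(-55 + 196\right) - 40579} = \frac{152533}{5 \left(141 - 40579\right)} = \frac{152533}{5 \left(-40438\right)} = \frac{152533}{5} \left(- \frac{1}{40438}\right) = - \frac{152533}{202190}$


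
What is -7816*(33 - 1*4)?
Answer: -226664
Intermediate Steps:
-7816*(33 - 1*4) = -7816*(33 - 4) = -7816*29 = -226664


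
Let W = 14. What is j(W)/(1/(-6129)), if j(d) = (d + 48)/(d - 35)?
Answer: 126666/7 ≈ 18095.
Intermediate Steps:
j(d) = (48 + d)/(-35 + d)
j(W)/(1/(-6129)) = ((48 + 14)/(-35 + 14))/(1/(-6129)) = (62/(-21))/(-1/6129) = -1/21*62*(-6129) = -62/21*(-6129) = 126666/7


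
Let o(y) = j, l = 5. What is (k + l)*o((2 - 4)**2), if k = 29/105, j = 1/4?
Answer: 277/210 ≈ 1.3190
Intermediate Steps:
j = 1/4 ≈ 0.25000
o(y) = 1/4
k = 29/105 (k = 29*(1/105) = 29/105 ≈ 0.27619)
(k + l)*o((2 - 4)**2) = (29/105 + 5)*(1/4) = (554/105)*(1/4) = 277/210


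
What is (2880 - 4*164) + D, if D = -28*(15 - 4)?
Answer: 1916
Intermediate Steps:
D = -308 (D = -28*11 = -308)
(2880 - 4*164) + D = (2880 - 4*164) - 308 = (2880 - 656) - 308 = 2224 - 308 = 1916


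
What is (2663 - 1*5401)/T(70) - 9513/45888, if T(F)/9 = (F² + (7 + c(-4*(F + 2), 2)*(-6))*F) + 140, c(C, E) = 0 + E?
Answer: -87864179/322822080 ≈ -0.27218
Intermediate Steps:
c(C, E) = E
T(F) = 1260 - 45*F + 9*F² (T(F) = 9*((F² + (7 + 2*(-6))*F) + 140) = 9*((F² + (7 - 12)*F) + 140) = 9*((F² - 5*F) + 140) = 9*(140 + F² - 5*F) = 1260 - 45*F + 9*F²)
(2663 - 1*5401)/T(70) - 9513/45888 = (2663 - 1*5401)/(1260 - 45*70 + 9*70²) - 9513/45888 = (2663 - 5401)/(1260 - 3150 + 9*4900) - 9513*1/45888 = -2738/(1260 - 3150 + 44100) - 3171/15296 = -2738/42210 - 3171/15296 = -2738*1/42210 - 3171/15296 = -1369/21105 - 3171/15296 = -87864179/322822080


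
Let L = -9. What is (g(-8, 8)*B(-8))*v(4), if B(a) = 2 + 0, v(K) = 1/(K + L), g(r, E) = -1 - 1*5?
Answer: 12/5 ≈ 2.4000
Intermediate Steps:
g(r, E) = -6 (g(r, E) = -1 - 5 = -6)
v(K) = 1/(-9 + K) (v(K) = 1/(K - 9) = 1/(-9 + K))
B(a) = 2
(g(-8, 8)*B(-8))*v(4) = (-6*2)/(-9 + 4) = -12/(-5) = -12*(-⅕) = 12/5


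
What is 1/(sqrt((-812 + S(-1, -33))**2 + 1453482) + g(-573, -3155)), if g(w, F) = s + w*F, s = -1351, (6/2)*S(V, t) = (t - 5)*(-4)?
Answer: 739008/1334990515985 - 3*sqrt(18297994)/29369791351670 ≈ 5.5313e-7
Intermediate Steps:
S(V, t) = 20/3 - 4*t/3 (S(V, t) = ((t - 5)*(-4))/3 = ((-5 + t)*(-4))/3 = (20 - 4*t)/3 = 20/3 - 4*t/3)
g(w, F) = -1351 + F*w (g(w, F) = -1351 + w*F = -1351 + F*w)
1/(sqrt((-812 + S(-1, -33))**2 + 1453482) + g(-573, -3155)) = 1/(sqrt((-812 + (20/3 - 4/3*(-33)))**2 + 1453482) + (-1351 - 3155*(-573))) = 1/(sqrt((-812 + (20/3 + 44))**2 + 1453482) + (-1351 + 1807815)) = 1/(sqrt((-812 + 152/3)**2 + 1453482) + 1806464) = 1/(sqrt((-2284/3)**2 + 1453482) + 1806464) = 1/(sqrt(5216656/9 + 1453482) + 1806464) = 1/(sqrt(18297994/9) + 1806464) = 1/(sqrt(18297994)/3 + 1806464) = 1/(1806464 + sqrt(18297994)/3)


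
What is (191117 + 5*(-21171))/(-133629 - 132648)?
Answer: -85262/266277 ≈ -0.32020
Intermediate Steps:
(191117 + 5*(-21171))/(-133629 - 132648) = (191117 - 105855)/(-266277) = 85262*(-1/266277) = -85262/266277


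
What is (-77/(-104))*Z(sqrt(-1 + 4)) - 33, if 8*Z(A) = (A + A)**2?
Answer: -6633/208 ≈ -31.889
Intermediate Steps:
Z(A) = A**2/2 (Z(A) = (A + A)**2/8 = (2*A)**2/8 = (4*A**2)/8 = A**2/2)
(-77/(-104))*Z(sqrt(-1 + 4)) - 33 = (-77/(-104))*((sqrt(-1 + 4))**2/2) - 33 = (-77*(-1/104))*((sqrt(3))**2/2) - 33 = 77*((1/2)*3)/104 - 33 = (77/104)*(3/2) - 33 = 231/208 - 33 = -6633/208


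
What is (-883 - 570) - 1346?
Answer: -2799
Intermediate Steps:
(-883 - 570) - 1346 = -1453 - 1346 = -2799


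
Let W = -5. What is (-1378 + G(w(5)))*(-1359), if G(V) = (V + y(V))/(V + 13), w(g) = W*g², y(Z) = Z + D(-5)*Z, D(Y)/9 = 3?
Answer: 204816249/112 ≈ 1.8287e+6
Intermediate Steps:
D(Y) = 27 (D(Y) = 9*3 = 27)
y(Z) = 28*Z (y(Z) = Z + 27*Z = 28*Z)
w(g) = -5*g²
G(V) = 29*V/(13 + V) (G(V) = (V + 28*V)/(V + 13) = (29*V)/(13 + V) = 29*V/(13 + V))
(-1378 + G(w(5)))*(-1359) = (-1378 + 29*(-5*5²)/(13 - 5*5²))*(-1359) = (-1378 + 29*(-5*25)/(13 - 5*25))*(-1359) = (-1378 + 29*(-125)/(13 - 125))*(-1359) = (-1378 + 29*(-125)/(-112))*(-1359) = (-1378 + 29*(-125)*(-1/112))*(-1359) = (-1378 + 3625/112)*(-1359) = -150711/112*(-1359) = 204816249/112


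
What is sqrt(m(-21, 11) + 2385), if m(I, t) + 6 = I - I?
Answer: sqrt(2379) ≈ 48.775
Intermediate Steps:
m(I, t) = -6 (m(I, t) = -6 + (I - I) = -6 + 0 = -6)
sqrt(m(-21, 11) + 2385) = sqrt(-6 + 2385) = sqrt(2379)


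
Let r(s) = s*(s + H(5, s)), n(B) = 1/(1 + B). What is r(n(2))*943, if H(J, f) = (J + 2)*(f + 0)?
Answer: 7544/9 ≈ 838.22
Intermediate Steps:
H(J, f) = f*(2 + J) (H(J, f) = (2 + J)*f = f*(2 + J))
r(s) = 8*s² (r(s) = s*(s + s*(2 + 5)) = s*(s + s*7) = s*(s + 7*s) = s*(8*s) = 8*s²)
r(n(2))*943 = (8*(1/(1 + 2))²)*943 = (8*(1/3)²)*943 = (8*(⅓)²)*943 = (8*(⅑))*943 = (8/9)*943 = 7544/9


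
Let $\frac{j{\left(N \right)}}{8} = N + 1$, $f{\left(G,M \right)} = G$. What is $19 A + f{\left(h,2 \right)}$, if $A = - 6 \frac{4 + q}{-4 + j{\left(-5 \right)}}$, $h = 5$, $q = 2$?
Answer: $24$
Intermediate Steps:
$j{\left(N \right)} = 8 + 8 N$ ($j{\left(N \right)} = 8 \left(N + 1\right) = 8 \left(1 + N\right) = 8 + 8 N$)
$A = 1$ ($A = - 6 \frac{4 + 2}{-4 + \left(8 + 8 \left(-5\right)\right)} = - 6 \frac{6}{-4 + \left(8 - 40\right)} = - 6 \frac{6}{-4 - 32} = - 6 \frac{6}{-36} = - 6 \cdot 6 \left(- \frac{1}{36}\right) = \left(-6\right) \left(- \frac{1}{6}\right) = 1$)
$19 A + f{\left(h,2 \right)} = 19 \cdot 1 + 5 = 19 + 5 = 24$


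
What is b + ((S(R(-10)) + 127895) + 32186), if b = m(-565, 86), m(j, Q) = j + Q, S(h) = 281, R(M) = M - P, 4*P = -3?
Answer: 159883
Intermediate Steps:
P = -¾ (P = (¼)*(-3) = -¾ ≈ -0.75000)
R(M) = ¾ + M (R(M) = M - 1*(-¾) = M + ¾ = ¾ + M)
m(j, Q) = Q + j
b = -479 (b = 86 - 565 = -479)
b + ((S(R(-10)) + 127895) + 32186) = -479 + ((281 + 127895) + 32186) = -479 + (128176 + 32186) = -479 + 160362 = 159883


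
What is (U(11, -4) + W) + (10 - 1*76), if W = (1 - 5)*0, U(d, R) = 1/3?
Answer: -197/3 ≈ -65.667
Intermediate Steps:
U(d, R) = 1/3
W = 0 (W = -4*0 = 0)
(U(11, -4) + W) + (10 - 1*76) = (1/3 + 0) + (10 - 1*76) = 1/3 + (10 - 76) = 1/3 - 66 = -197/3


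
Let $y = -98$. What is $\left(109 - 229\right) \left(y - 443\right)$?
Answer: $64920$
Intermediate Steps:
$\left(109 - 229\right) \left(y - 443\right) = \left(109 - 229\right) \left(-98 - 443\right) = \left(-120\right) \left(-541\right) = 64920$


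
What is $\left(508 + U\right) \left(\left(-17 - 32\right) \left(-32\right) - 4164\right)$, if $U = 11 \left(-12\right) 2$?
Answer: $-633424$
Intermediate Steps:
$U = -264$ ($U = \left(-132\right) 2 = -264$)
$\left(508 + U\right) \left(\left(-17 - 32\right) \left(-32\right) - 4164\right) = \left(508 - 264\right) \left(\left(-17 - 32\right) \left(-32\right) - 4164\right) = 244 \left(\left(-49\right) \left(-32\right) - 4164\right) = 244 \left(1568 - 4164\right) = 244 \left(-2596\right) = -633424$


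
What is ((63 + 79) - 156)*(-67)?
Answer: 938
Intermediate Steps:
((63 + 79) - 156)*(-67) = (142 - 156)*(-67) = -14*(-67) = 938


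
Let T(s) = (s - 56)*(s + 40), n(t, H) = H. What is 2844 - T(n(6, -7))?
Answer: 4923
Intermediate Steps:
T(s) = (-56 + s)*(40 + s)
2844 - T(n(6, -7)) = 2844 - (-2240 + (-7)**2 - 16*(-7)) = 2844 - (-2240 + 49 + 112) = 2844 - 1*(-2079) = 2844 + 2079 = 4923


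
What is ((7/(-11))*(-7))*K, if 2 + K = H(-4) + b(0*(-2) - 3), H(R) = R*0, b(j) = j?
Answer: -245/11 ≈ -22.273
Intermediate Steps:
H(R) = 0
K = -5 (K = -2 + (0 + (0*(-2) - 3)) = -2 + (0 + (0 - 3)) = -2 + (0 - 3) = -2 - 3 = -5)
((7/(-11))*(-7))*K = ((7/(-11))*(-7))*(-5) = ((7*(-1/11))*(-7))*(-5) = -7/11*(-7)*(-5) = (49/11)*(-5) = -245/11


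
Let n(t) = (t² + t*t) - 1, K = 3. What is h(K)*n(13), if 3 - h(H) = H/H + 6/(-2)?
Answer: 1685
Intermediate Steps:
h(H) = 5 (h(H) = 3 - (H/H + 6/(-2)) = 3 - (1 + 6*(-½)) = 3 - (1 - 3) = 3 - 1*(-2) = 3 + 2 = 5)
n(t) = -1 + 2*t² (n(t) = (t² + t²) - 1 = 2*t² - 1 = -1 + 2*t²)
h(K)*n(13) = 5*(-1 + 2*13²) = 5*(-1 + 2*169) = 5*(-1 + 338) = 5*337 = 1685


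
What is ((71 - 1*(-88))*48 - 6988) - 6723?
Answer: -6079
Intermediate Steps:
((71 - 1*(-88))*48 - 6988) - 6723 = ((71 + 88)*48 - 6988) - 6723 = (159*48 - 6988) - 6723 = (7632 - 6988) - 6723 = 644 - 6723 = -6079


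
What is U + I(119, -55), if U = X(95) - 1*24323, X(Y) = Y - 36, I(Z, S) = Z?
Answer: -24145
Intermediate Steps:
X(Y) = -36 + Y
U = -24264 (U = (-36 + 95) - 1*24323 = 59 - 24323 = -24264)
U + I(119, -55) = -24264 + 119 = -24145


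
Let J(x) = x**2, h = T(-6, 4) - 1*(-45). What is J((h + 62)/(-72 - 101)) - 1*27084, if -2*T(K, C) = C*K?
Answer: -810582875/29929 ≈ -27084.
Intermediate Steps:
T(K, C) = -C*K/2
h = 57 (h = -1/2*4*(-6) - 1*(-45) = 12 + 45 = 57)
J((h + 62)/(-72 - 101)) - 1*27084 = ((57 + 62)/(-72 - 101))**2 - 1*27084 = (119/(-173))**2 - 27084 = (119*(-1/173))**2 - 27084 = (-119/173)**2 - 27084 = 14161/29929 - 27084 = -810582875/29929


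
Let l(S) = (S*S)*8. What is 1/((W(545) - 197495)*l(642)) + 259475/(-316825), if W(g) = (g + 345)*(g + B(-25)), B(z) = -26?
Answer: -9049021991977247/11049065970179040 ≈ -0.81898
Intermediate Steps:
l(S) = 8*S² (l(S) = S²*8 = 8*S²)
W(g) = (-26 + g)*(345 + g) (W(g) = (g + 345)*(g - 26) = (345 + g)*(-26 + g) = (-26 + g)*(345 + g))
1/((W(545) - 197495)*l(642)) + 259475/(-316825) = 1/(((-8970 + 545² + 319*545) - 197495)*((8*642²))) + 259475/(-316825) = 1/(((-8970 + 297025 + 173855) - 197495)*((8*412164))) + 259475*(-1/316825) = 1/((461910 - 197495)*3297312) - 10379/12673 = (1/3297312)/264415 - 10379/12673 = (1/264415)*(1/3297312) - 10379/12673 = 1/871858752480 - 10379/12673 = -9049021991977247/11049065970179040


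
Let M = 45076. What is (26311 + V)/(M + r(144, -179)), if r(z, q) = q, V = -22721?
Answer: 3590/44897 ≈ 0.079961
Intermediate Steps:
(26311 + V)/(M + r(144, -179)) = (26311 - 22721)/(45076 - 179) = 3590/44897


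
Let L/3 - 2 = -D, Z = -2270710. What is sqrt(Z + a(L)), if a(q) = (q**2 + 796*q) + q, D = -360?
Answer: 2*I*sqrt(56443) ≈ 475.15*I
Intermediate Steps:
L = 1086 (L = 6 + 3*(-1*(-360)) = 6 + 3*360 = 6 + 1080 = 1086)
a(q) = q**2 + 797*q
sqrt(Z + a(L)) = sqrt(-2270710 + 1086*(797 + 1086)) = sqrt(-2270710 + 1086*1883) = sqrt(-2270710 + 2044938) = sqrt(-225772) = 2*I*sqrt(56443)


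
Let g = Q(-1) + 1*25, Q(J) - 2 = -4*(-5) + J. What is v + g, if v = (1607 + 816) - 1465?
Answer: 1004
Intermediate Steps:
Q(J) = 22 + J (Q(J) = 2 + (-4*(-5) + J) = 2 + (20 + J) = 22 + J)
v = 958 (v = 2423 - 1465 = 958)
g = 46 (g = (22 - 1) + 1*25 = 21 + 25 = 46)
v + g = 958 + 46 = 1004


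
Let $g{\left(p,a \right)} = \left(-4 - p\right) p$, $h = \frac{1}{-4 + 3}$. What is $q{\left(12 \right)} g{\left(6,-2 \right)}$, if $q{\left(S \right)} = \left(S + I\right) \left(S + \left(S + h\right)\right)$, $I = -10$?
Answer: $-2760$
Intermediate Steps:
$h = -1$ ($h = \frac{1}{-1} = -1$)
$g{\left(p,a \right)} = p \left(-4 - p\right)$
$q{\left(S \right)} = \left(-1 + 2 S\right) \left(-10 + S\right)$ ($q{\left(S \right)} = \left(S - 10\right) \left(S + \left(S - 1\right)\right) = \left(-10 + S\right) \left(S + \left(-1 + S\right)\right) = \left(-10 + S\right) \left(-1 + 2 S\right) = \left(-1 + 2 S\right) \left(-10 + S\right)$)
$q{\left(12 \right)} g{\left(6,-2 \right)} = \left(10 - 252 + 2 \cdot 12^{2}\right) \left(\left(-1\right) 6 \left(4 + 6\right)\right) = \left(10 - 252 + 2 \cdot 144\right) \left(\left(-1\right) 6 \cdot 10\right) = \left(10 - 252 + 288\right) \left(-60\right) = 46 \left(-60\right) = -2760$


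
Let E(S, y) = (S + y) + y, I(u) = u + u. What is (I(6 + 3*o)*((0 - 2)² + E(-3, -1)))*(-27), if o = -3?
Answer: -162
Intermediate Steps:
I(u) = 2*u
E(S, y) = S + 2*y
(I(6 + 3*o)*((0 - 2)² + E(-3, -1)))*(-27) = ((2*(6 + 3*(-3)))*((0 - 2)² + (-3 + 2*(-1))))*(-27) = ((2*(6 - 9))*((-2)² + (-3 - 2)))*(-27) = ((2*(-3))*(4 - 5))*(-27) = -6*(-1)*(-27) = 6*(-27) = -162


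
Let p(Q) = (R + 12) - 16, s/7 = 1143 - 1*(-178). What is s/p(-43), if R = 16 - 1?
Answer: 9247/11 ≈ 840.64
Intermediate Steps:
R = 15
s = 9247 (s = 7*(1143 - 1*(-178)) = 7*(1143 + 178) = 7*1321 = 9247)
p(Q) = 11 (p(Q) = (15 + 12) - 16 = 27 - 16 = 11)
s/p(-43) = 9247/11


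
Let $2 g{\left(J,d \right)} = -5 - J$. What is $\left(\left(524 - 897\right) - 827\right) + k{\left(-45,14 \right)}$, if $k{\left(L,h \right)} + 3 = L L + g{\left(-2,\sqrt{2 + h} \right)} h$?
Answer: $801$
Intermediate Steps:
$g{\left(J,d \right)} = - \frac{5}{2} - \frac{J}{2}$ ($g{\left(J,d \right)} = \frac{-5 - J}{2} = - \frac{5}{2} - \frac{J}{2}$)
$k{\left(L,h \right)} = -3 + L^{2} - \frac{3 h}{2}$ ($k{\left(L,h \right)} = -3 + \left(L L + \left(- \frac{5}{2} - -1\right) h\right) = -3 + \left(L^{2} + \left(- \frac{5}{2} + 1\right) h\right) = -3 + \left(L^{2} - \frac{3 h}{2}\right) = -3 + L^{2} - \frac{3 h}{2}$)
$\left(\left(524 - 897\right) - 827\right) + k{\left(-45,14 \right)} = \left(\left(524 - 897\right) - 827\right) - \left(24 - 2025\right) = \left(\left(524 - 897\right) - 827\right) - -2001 = \left(-373 - 827\right) + 2001 = -1200 + 2001 = 801$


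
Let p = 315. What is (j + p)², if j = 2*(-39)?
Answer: 56169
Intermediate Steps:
j = -78
(j + p)² = (-78 + 315)² = 237² = 56169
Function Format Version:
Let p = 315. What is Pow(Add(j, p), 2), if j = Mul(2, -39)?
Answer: 56169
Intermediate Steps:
j = -78
Pow(Add(j, p), 2) = Pow(Add(-78, 315), 2) = Pow(237, 2) = 56169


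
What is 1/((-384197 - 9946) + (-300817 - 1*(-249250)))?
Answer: -1/445710 ≈ -2.2436e-6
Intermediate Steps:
1/((-384197 - 9946) + (-300817 - 1*(-249250))) = 1/(-394143 + (-300817 + 249250)) = 1/(-394143 - 51567) = 1/(-445710) = -1/445710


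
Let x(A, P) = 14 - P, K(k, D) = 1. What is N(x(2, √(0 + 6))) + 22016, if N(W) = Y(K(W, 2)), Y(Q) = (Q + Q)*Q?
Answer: 22018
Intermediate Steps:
Y(Q) = 2*Q² (Y(Q) = (2*Q)*Q = 2*Q²)
N(W) = 2 (N(W) = 2*1² = 2*1 = 2)
N(x(2, √(0 + 6))) + 22016 = 2 + 22016 = 22018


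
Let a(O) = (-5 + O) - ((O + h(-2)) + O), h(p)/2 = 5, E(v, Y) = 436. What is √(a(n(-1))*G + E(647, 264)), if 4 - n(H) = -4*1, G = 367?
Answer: I*√8005 ≈ 89.471*I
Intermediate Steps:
h(p) = 10 (h(p) = 2*5 = 10)
n(H) = 8 (n(H) = 4 - (-4) = 4 - 1*(-4) = 4 + 4 = 8)
a(O) = -15 - O (a(O) = (-5 + O) - ((O + 10) + O) = (-5 + O) - ((10 + O) + O) = (-5 + O) - (10 + 2*O) = (-5 + O) + (-10 - 2*O) = -15 - O)
√(a(n(-1))*G + E(647, 264)) = √((-15 - 1*8)*367 + 436) = √((-15 - 8)*367 + 436) = √(-23*367 + 436) = √(-8441 + 436) = √(-8005) = I*√8005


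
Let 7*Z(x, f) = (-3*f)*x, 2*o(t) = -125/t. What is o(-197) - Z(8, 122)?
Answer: 1154507/2758 ≈ 418.60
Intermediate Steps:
o(t) = -125/(2*t) (o(t) = (-125/t)/2 = -125/(2*t))
Z(x, f) = -3*f*x/7 (Z(x, f) = ((-3*f)*x)/7 = (-3*f*x)/7 = -3*f*x/7)
o(-197) - Z(8, 122) = -125/2/(-197) - (-3)*122*8/7 = -125/2*(-1/197) - 1*(-2928/7) = 125/394 + 2928/7 = 1154507/2758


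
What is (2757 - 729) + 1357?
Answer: 3385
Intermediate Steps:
(2757 - 729) + 1357 = 2028 + 1357 = 3385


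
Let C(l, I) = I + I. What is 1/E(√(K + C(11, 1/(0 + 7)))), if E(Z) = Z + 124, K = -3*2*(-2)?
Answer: 434/53773 - √602/107546 ≈ 0.0078428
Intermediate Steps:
K = 12 (K = -6*(-2) = 12)
C(l, I) = 2*I
E(Z) = 124 + Z
1/E(√(K + C(11, 1/(0 + 7)))) = 1/(124 + √(12 + 2/(0 + 7))) = 1/(124 + √(12 + 2/7)) = 1/(124 + √(86/7)) = 1/(124 + √602/7)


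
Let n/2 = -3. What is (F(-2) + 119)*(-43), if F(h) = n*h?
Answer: -5633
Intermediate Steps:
n = -6 (n = 2*(-3) = -6)
F(h) = -6*h
(F(-2) + 119)*(-43) = (-6*(-2) + 119)*(-43) = (12 + 119)*(-43) = 131*(-43) = -5633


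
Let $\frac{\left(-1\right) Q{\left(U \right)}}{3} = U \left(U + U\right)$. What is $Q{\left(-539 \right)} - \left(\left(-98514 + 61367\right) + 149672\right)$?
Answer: $-1855651$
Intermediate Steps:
$Q{\left(U \right)} = - 6 U^{2}$ ($Q{\left(U \right)} = - 3 U \left(U + U\right) = - 3 U 2 U = - 3 \cdot 2 U^{2} = - 6 U^{2}$)
$Q{\left(-539 \right)} - \left(\left(-98514 + 61367\right) + 149672\right) = - 6 \left(-539\right)^{2} - \left(\left(-98514 + 61367\right) + 149672\right) = \left(-6\right) 290521 - \left(-37147 + 149672\right) = -1743126 - 112525 = -1855651$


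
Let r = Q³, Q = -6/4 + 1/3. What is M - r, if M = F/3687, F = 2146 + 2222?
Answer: 736043/265464 ≈ 2.7727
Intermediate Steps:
F = 4368
Q = -7/6 (Q = -6*¼ + 1*(⅓) = -3/2 + ⅓ = -7/6 ≈ -1.1667)
r = -343/216 (r = (-7/6)³ = -343/216 ≈ -1.5880)
M = 1456/1229 (M = 4368/3687 = 4368*(1/3687) = 1456/1229 ≈ 1.1847)
M - r = 1456/1229 - 1*(-343/216) = 1456/1229 + 343/216 = 736043/265464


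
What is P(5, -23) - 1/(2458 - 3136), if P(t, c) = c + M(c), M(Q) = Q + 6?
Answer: -27119/678 ≈ -39.999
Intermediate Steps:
M(Q) = 6 + Q
P(t, c) = 6 + 2*c (P(t, c) = c + (6 + c) = 6 + 2*c)
P(5, -23) - 1/(2458 - 3136) = (6 + 2*(-23)) - 1/(2458 - 3136) = (6 - 46) - 1/(-678) = -40 - 1*(-1/678) = -40 + 1/678 = -27119/678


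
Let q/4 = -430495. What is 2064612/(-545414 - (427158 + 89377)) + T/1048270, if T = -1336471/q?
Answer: -1242276549831604407/638974704308831800 ≈ -1.9442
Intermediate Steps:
q = -1721980 (q = 4*(-430495) = -1721980)
T = 1336471/1721980 (T = -1336471/(-1721980) = -1336471*(-1/1721980) = 1336471/1721980 ≈ 0.77612)
2064612/(-545414 - (427158 + 89377)) + T/1048270 = 2064612/(-545414 - (427158 + 89377)) + (1336471/1721980)/1048270 = 2064612/(-545414 - 1*516535) + (1336471/1721980)*(1/1048270) = 2064612/(-545414 - 516535) + 1336471/1805099974600 = 2064612/(-1061949) + 1336471/1805099974600 = 2064612*(-1/1061949) + 1336471/1805099974600 = -688204/353983 + 1336471/1805099974600 = -1242276549831604407/638974704308831800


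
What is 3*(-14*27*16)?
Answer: -18144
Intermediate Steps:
3*(-14*27*16) = 3*(-378*16) = 3*(-1*6048) = 3*(-6048) = -18144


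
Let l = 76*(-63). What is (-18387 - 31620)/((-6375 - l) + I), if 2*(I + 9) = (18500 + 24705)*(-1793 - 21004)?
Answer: 33338/328315859 ≈ 0.00010154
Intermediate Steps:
l = -4788
I = -984944403/2 (I = -9 + ((18500 + 24705)*(-1793 - 21004))/2 = -9 + (43205*(-22797))/2 = -9 + (1/2)*(-984944385) = -9 - 984944385/2 = -984944403/2 ≈ -4.9247e+8)
(-18387 - 31620)/((-6375 - l) + I) = (-18387 - 31620)/((-6375 - 1*(-4788)) - 984944403/2) = -50007/((-6375 + 4788) - 984944403/2) = -50007/(-1587 - 984944403/2) = -50007/(-984947577/2) = -50007*(-2/984947577) = 33338/328315859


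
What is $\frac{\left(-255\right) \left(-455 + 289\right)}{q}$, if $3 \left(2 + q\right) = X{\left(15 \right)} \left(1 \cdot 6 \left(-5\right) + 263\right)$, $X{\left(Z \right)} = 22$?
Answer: $\frac{12699}{512} \approx 24.803$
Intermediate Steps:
$q = \frac{5120}{3}$ ($q = -2 + \frac{22 \left(1 \cdot 6 \left(-5\right) + 263\right)}{3} = -2 + \frac{22 \left(6 \left(-5\right) + 263\right)}{3} = -2 + \frac{22 \left(-30 + 263\right)}{3} = -2 + \frac{22 \cdot 233}{3} = -2 + \frac{1}{3} \cdot 5126 = -2 + \frac{5126}{3} = \frac{5120}{3} \approx 1706.7$)
$\frac{\left(-255\right) \left(-455 + 289\right)}{q} = \frac{\left(-255\right) \left(-455 + 289\right)}{\frac{5120}{3}} = \left(-255\right) \left(-166\right) \frac{3}{5120} = 42330 \cdot \frac{3}{5120} = \frac{12699}{512}$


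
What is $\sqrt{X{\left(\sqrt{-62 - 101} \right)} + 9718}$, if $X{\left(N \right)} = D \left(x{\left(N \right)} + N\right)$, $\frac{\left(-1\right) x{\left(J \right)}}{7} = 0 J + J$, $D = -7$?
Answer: $\sqrt{9718 + 42 i \sqrt{163}} \approx 98.617 + 2.7187 i$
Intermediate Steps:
$x{\left(J \right)} = - 7 J$ ($x{\left(J \right)} = - 7 \left(0 J + J\right) = - 7 \left(0 + J\right) = - 7 J$)
$X{\left(N \right)} = 42 N$ ($X{\left(N \right)} = - 7 \left(- 7 N + N\right) = - 7 \left(- 6 N\right) = 42 N$)
$\sqrt{X{\left(\sqrt{-62 - 101} \right)} + 9718} = \sqrt{42 \sqrt{-62 - 101} + 9718} = \sqrt{42 \sqrt{-163} + 9718} = \sqrt{42 i \sqrt{163} + 9718} = \sqrt{9718 + 42 i \sqrt{163}}$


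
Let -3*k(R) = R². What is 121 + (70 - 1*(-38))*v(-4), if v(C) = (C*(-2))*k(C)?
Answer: -4487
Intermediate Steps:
k(R) = -R²/3
v(C) = 2*C³/3 (v(C) = (C*(-2))*(-C²/3) = (-2*C)*(-C²/3) = 2*C³/3)
121 + (70 - 1*(-38))*v(-4) = 121 + (70 - 1*(-38))*((⅔)*(-4)³) = 121 + (70 + 38)*((⅔)*(-64)) = 121 + 108*(-128/3) = 121 - 4608 = -4487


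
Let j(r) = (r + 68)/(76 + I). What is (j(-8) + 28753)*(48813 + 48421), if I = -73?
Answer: 2797713882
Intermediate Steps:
j(r) = 68/3 + r/3 (j(r) = (r + 68)/(76 - 73) = (68 + r)/3 = (68 + r)*(⅓) = 68/3 + r/3)
(j(-8) + 28753)*(48813 + 48421) = ((68/3 + (⅓)*(-8)) + 28753)*(48813 + 48421) = ((68/3 - 8/3) + 28753)*97234 = (20 + 28753)*97234 = 28773*97234 = 2797713882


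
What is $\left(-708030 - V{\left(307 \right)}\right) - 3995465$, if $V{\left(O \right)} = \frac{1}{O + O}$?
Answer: $- \frac{2887945931}{614} \approx -4.7035 \cdot 10^{6}$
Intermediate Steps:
$V{\left(O \right)} = \frac{1}{2 O}$
$\left(-708030 - V{\left(307 \right)}\right) - 3995465 = \left(-708030 - \frac{1}{2 \cdot 307}\right) - 3995465 = \left(-708030 - \frac{1}{2} \cdot \frac{1}{307}\right) - 3995465 = \left(-708030 - \frac{1}{614}\right) - 3995465 = - \frac{434730421}{614} - 3995465 = - \frac{2887945931}{614}$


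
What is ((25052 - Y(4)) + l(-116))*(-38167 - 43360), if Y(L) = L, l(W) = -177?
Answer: -2027658017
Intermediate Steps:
((25052 - Y(4)) + l(-116))*(-38167 - 43360) = ((25052 - 1*4) - 177)*(-38167 - 43360) = ((25052 - 4) - 177)*(-81527) = (25048 - 177)*(-81527) = 24871*(-81527) = -2027658017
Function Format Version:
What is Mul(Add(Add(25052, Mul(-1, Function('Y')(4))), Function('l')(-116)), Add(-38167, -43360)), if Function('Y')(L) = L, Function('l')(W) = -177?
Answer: -2027658017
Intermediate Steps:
Mul(Add(Add(25052, Mul(-1, Function('Y')(4))), Function('l')(-116)), Add(-38167, -43360)) = Mul(Add(Add(25052, Mul(-1, 4)), -177), Add(-38167, -43360)) = Mul(Add(Add(25052, -4), -177), -81527) = Mul(Add(25048, -177), -81527) = Mul(24871, -81527) = -2027658017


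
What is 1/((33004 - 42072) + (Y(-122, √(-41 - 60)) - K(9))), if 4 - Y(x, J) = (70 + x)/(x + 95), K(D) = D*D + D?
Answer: -27/247210 ≈ -0.00010922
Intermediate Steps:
K(D) = D + D² (K(D) = D² + D = D + D²)
Y(x, J) = 4 - (70 + x)/(95 + x) (Y(x, J) = 4 - (70 + x)/(x + 95) = 4 - (70 + x)/(95 + x))
1/((33004 - 42072) + (Y(-122, √(-41 - 60)) - K(9))) = 1/((33004 - 42072) + ((310 + 3*(-122))/(95 - 122) - 9*(1 + 9))) = 1/(-9068 + ((310 - 366)/(-27) - 9*10)) = 1/(-9068 + (-1/27*(-56) - 1*90)) = 1/(-9068 + (56/27 - 90)) = 1/(-9068 - 2374/27) = 1/(-247210/27) = -27/247210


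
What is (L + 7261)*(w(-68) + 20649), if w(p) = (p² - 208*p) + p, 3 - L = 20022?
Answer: -502014542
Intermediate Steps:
L = -20019 (L = 3 - 1*20022 = 3 - 20022 = -20019)
w(p) = p² - 207*p
(L + 7261)*(w(-68) + 20649) = (-20019 + 7261)*(-68*(-207 - 68) + 20649) = -12758*(-68*(-275) + 20649) = -12758*(18700 + 20649) = -12758*39349 = -502014542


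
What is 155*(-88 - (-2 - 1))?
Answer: -13175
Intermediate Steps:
155*(-88 - (-2 - 1)) = 155*(-88 - 1*(-3)) = 155*(-88 + 3) = 155*(-85) = -13175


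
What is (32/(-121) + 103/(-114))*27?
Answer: -144999/4598 ≈ -31.535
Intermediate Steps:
(32/(-121) + 103/(-114))*27 = (32*(-1/121) + 103*(-1/114))*27 = (-32/121 - 103/114)*27 = -16111/13794*27 = -144999/4598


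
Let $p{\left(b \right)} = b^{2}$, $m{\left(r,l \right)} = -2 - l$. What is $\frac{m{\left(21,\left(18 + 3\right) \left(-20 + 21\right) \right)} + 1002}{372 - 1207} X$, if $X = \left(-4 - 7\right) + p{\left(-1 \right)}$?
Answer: $\frac{1958}{167} \approx 11.725$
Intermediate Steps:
$X = -10$ ($X = \left(-4 - 7\right) + \left(-1\right)^{2} = -11 + 1 = -10$)
$\frac{m{\left(21,\left(18 + 3\right) \left(-20 + 21\right) \right)} + 1002}{372 - 1207} X = \frac{\left(-2 - \left(18 + 3\right) \left(-20 + 21\right)\right) + 1002}{372 - 1207} \left(-10\right) = \frac{\left(-2 - 21 \cdot 1\right) + 1002}{-835} \left(-10\right) = \left(\left(-2 - 21\right) + 1002\right) \left(- \frac{1}{835}\right) \left(-10\right) = \left(-23 + 1002\right) \left(- \frac{1}{835}\right) \left(-10\right) = 979 \left(- \frac{1}{835}\right) \left(-10\right) = \left(- \frac{979}{835}\right) \left(-10\right) = \frac{1958}{167}$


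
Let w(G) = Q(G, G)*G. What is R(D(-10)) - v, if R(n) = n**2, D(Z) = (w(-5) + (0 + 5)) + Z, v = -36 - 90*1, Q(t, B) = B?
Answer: 526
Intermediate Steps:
w(G) = G**2 (w(G) = G*G = G**2)
v = -126 (v = -36 - 90 = -126)
D(Z) = 30 + Z (D(Z) = ((-5)**2 + (0 + 5)) + Z = (25 + 5) + Z = 30 + Z)
R(D(-10)) - v = (30 - 10)**2 - 1*(-126) = 20**2 + 126 = 400 + 126 = 526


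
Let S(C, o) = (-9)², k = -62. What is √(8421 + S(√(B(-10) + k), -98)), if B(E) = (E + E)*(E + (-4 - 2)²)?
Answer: √8502 ≈ 92.206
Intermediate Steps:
B(E) = 2*E*(36 + E) (B(E) = (2*E)*(E + (-6)²) = (2*E)*(E + 36) = (2*E)*(36 + E) = 2*E*(36 + E))
S(C, o) = 81
√(8421 + S(√(B(-10) + k), -98)) = √(8421 + 81) = √8502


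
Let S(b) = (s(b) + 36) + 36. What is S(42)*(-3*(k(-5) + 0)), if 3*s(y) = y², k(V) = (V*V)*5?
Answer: -247500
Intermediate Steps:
k(V) = 5*V² (k(V) = V²*5 = 5*V²)
s(y) = y²/3
S(b) = 72 + b²/3 (S(b) = (b²/3 + 36) + 36 = (36 + b²/3) + 36 = 72 + b²/3)
S(42)*(-3*(k(-5) + 0)) = (72 + (⅓)*42²)*(-3*(5*(-5)² + 0)) = (72 + (⅓)*1764)*(-3*(5*25 + 0)) = (72 + 588)*(-3*(125 + 0)) = 660*(-3*125) = 660*(-375) = -247500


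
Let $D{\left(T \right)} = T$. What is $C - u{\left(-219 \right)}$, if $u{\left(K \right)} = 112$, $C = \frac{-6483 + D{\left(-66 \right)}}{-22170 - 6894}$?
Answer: $- \frac{1082873}{9688} \approx -111.77$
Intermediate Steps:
$C = \frac{2183}{9688}$ ($C = \frac{-6483 - 66}{-22170 - 6894} = - \frac{6549}{-29064} = \left(-6549\right) \left(- \frac{1}{29064}\right) = \frac{2183}{9688} \approx 0.22533$)
$C - u{\left(-219 \right)} = \frac{2183}{9688} - 112 = - \frac{1082873}{9688}$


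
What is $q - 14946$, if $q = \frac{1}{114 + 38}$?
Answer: $- \frac{2271791}{152} \approx -14946.0$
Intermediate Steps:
$q = \frac{1}{152} \approx 0.0065789$
$q - 14946 = \frac{1}{152} - 14946 = - \frac{2271791}{152}$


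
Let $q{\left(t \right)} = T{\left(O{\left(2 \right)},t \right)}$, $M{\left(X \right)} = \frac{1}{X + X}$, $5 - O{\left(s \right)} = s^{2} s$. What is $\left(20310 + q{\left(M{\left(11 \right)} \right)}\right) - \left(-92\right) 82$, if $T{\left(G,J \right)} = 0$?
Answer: $27854$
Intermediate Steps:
$O{\left(s \right)} = 5 - s^{3}$ ($O{\left(s \right)} = 5 - s^{2} s = 5 - s^{3}$)
$M{\left(X \right)} = \frac{1}{2 X}$
$q{\left(t \right)} = 0$
$\left(20310 + q{\left(M{\left(11 \right)} \right)}\right) - \left(-92\right) 82 = \left(20310 + 0\right) - \left(-92\right) 82 = 20310 - -7544 = 20310 + 7544 = 27854$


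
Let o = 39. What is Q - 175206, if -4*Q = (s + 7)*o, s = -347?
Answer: -171891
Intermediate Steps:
Q = 3315 (Q = -(-347 + 7)*39/4 = -(-85)*39 = -¼*(-13260) = 3315)
Q - 175206 = 3315 - 175206 = -171891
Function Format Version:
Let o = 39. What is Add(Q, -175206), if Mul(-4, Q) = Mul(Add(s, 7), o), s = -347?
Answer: -171891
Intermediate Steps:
Q = 3315 (Q = Mul(Rational(-1, 4), Mul(Add(-347, 7), 39)) = Mul(Rational(-1, 4), Mul(-340, 39)) = Mul(Rational(-1, 4), -13260) = 3315)
Add(Q, -175206) = Add(3315, -175206) = -171891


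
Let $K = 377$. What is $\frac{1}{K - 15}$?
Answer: $\frac{1}{362} \approx 0.0027624$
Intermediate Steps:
$\frac{1}{K - 15} = \frac{1}{377 - 15} = \frac{1}{362}$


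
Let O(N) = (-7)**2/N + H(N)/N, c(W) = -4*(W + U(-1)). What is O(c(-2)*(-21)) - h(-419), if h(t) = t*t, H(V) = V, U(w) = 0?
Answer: -4213447/24 ≈ -1.7556e+5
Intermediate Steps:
h(t) = t**2
c(W) = -4*W (c(W) = -4*(W + 0) = -4*W)
O(N) = 1 + 49/N (O(N) = (-7)**2/N + N/N = 49/N + 1 = 1 + 49/N)
O(c(-2)*(-21)) - h(-419) = (49 - 4*(-2)*(-21))/((-4*(-2)*(-21))) - 1*(-419)**2 = (49 + 8*(-21))/((8*(-21))) - 1*175561 = (49 - 168)/(-168) - 175561 = -1/168*(-119) - 175561 = 17/24 - 175561 = -4213447/24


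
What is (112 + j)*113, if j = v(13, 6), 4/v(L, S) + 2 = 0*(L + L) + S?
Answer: 12769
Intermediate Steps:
v(L, S) = 4/(-2 + S) (v(L, S) = 4/(-2 + (0*(L + L) + S)) = 4/(-2 + (0*(2*L) + S)) = 4/(-2 + (0 + S)) = 4/(-2 + S))
j = 1 (j = 4/(-2 + 6) = 4/4 = 4*(¼) = 1)
(112 + j)*113 = (112 + 1)*113 = 113*113 = 12769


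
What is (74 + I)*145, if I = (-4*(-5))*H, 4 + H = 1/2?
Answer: 580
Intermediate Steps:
H = -7/2 (H = -4 + 1/2 = -4 + 1*(½) = -4 + ½ = -7/2 ≈ -3.5000)
I = -70 (I = -4*(-5)*(-7/2) = 20*(-7/2) = -70)
(74 + I)*145 = (74 - 70)*145 = 4*145 = 580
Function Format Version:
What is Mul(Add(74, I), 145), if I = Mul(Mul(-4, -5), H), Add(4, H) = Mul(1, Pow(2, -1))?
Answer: 580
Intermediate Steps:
H = Rational(-7, 2) (H = Add(-4, Mul(1, Pow(2, -1))) = Add(-4, Mul(1, Rational(1, 2))) = Add(-4, Rational(1, 2)) = Rational(-7, 2) ≈ -3.5000)
I = -70 (I = Mul(Mul(-4, -5), Rational(-7, 2)) = Mul(20, Rational(-7, 2)) = -70)
Mul(Add(74, I), 145) = Mul(Add(74, -70), 145) = Mul(4, 145) = 580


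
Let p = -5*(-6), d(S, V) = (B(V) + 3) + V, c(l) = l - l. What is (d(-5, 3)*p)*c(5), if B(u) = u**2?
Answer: 0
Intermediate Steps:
c(l) = 0
d(S, V) = 3 + V + V**2 (d(S, V) = (V**2 + 3) + V = (3 + V**2) + V = 3 + V + V**2)
p = 30
(d(-5, 3)*p)*c(5) = ((3 + 3 + 3**2)*30)*0 = ((3 + 3 + 9)*30)*0 = (15*30)*0 = 450*0 = 0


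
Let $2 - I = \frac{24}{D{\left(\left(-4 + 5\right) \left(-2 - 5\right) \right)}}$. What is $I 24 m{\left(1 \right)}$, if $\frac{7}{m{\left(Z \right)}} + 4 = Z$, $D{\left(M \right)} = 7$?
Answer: $80$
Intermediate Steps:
$m{\left(Z \right)} = \frac{7}{-4 + Z}$
$I = - \frac{10}{7}$ ($I = 2 - \frac{24}{7} = - \frac{10}{7} \approx -1.4286$)
$I 24 m{\left(1 \right)} = \left(- \frac{10}{7}\right) 24 \frac{7}{-4 + 1} = - \frac{240 \frac{7}{-3}}{7} = - \frac{240 \cdot 7 \left(- \frac{1}{3}\right)}{7} = \left(- \frac{240}{7}\right) \left(- \frac{7}{3}\right) = 80$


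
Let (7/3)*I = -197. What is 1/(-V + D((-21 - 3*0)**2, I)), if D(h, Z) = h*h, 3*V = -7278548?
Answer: 3/7861991 ≈ 3.8158e-7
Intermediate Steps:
I = -591/7 (I = (3/7)*(-197) = -591/7 ≈ -84.429)
V = -7278548/3 (V = (1/3)*(-7278548) = -7278548/3 ≈ -2.4262e+6)
D(h, Z) = h**2
1/(-V + D((-21 - 3*0)**2, I)) = 1/(-1*(-7278548/3) + ((-21 - 3*0)**2)**2) = 1/(7278548/3 + ((-21 + 0)**2)**2) = 1/(7278548/3 + ((-21)**2)**2) = 1/(7278548/3 + 441**2) = 1/(7278548/3 + 194481) = 1/(7861991/3) = 3/7861991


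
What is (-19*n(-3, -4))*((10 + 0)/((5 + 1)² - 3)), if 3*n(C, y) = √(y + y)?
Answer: -380*I*√2/99 ≈ -5.4283*I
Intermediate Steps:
n(C, y) = √2*√y/3 (n(C, y) = √(y + y)/3 = √(2*y)/3 = (√2*√y)/3 = √2*√y/3)
(-19*n(-3, -4))*((10 + 0)/((5 + 1)² - 3)) = (-19*√2*√(-4)/3)*((10 + 0)/((5 + 1)² - 3)) = (-19*√2*2*I/3)*(10/(6² - 3)) = (-38*I*√2/3)*(10/(36 - 3)) = (-38*I*√2/3)*(10/33) = (-38*I*√2/3)*(10*(1/33)) = -38*I*√2/3*(10/33) = -380*I*√2/99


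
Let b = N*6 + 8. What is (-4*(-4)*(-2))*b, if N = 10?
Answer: -2176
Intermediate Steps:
b = 68 (b = 10*6 + 8 = 60 + 8 = 68)
(-4*(-4)*(-2))*b = (-4*(-4)*(-2))*68 = (16*(-2))*68 = -32*68 = -2176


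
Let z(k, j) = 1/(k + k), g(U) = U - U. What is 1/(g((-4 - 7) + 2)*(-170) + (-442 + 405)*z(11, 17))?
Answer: -22/37 ≈ -0.59459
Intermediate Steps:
g(U) = 0
z(k, j) = 1/(2*k)
1/(g((-4 - 7) + 2)*(-170) + (-442 + 405)*z(11, 17)) = 1/(0*(-170) + (-442 + 405)*((½)/11)) = 1/(0 - 37/(2*11)) = 1/(0 - 37*1/22) = 1/(0 - 37/22) = 1/(-37/22) = -22/37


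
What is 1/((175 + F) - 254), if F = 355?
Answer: 1/276 ≈ 0.0036232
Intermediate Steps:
1/((175 + F) - 254) = 1/((175 + 355) - 254) = 1/(530 - 254) = 1/276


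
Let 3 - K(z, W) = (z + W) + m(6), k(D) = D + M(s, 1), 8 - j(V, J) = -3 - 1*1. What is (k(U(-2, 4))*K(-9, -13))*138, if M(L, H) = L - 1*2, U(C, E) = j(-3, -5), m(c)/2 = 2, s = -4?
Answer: 17388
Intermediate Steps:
j(V, J) = 12 (j(V, J) = 8 - (-3 - 1*1) = 8 - (-3 - 1) = 8 - 1*(-4) = 8 + 4 = 12)
m(c) = 4 (m(c) = 2*2 = 4)
U(C, E) = 12
M(L, H) = -2 + L (M(L, H) = L - 2 = -2 + L)
k(D) = -6 + D (k(D) = D + (-2 - 4) = D - 6 = -6 + D)
K(z, W) = -1 - W - z (K(z, W) = 3 - ((z + W) + 4) = 3 - ((W + z) + 4) = 3 - (4 + W + z) = 3 + (-4 - W - z) = -1 - W - z)
(k(U(-2, 4))*K(-9, -13))*138 = ((-6 + 12)*(-1 - 1*(-13) - 1*(-9)))*138 = (6*(-1 + 13 + 9))*138 = (6*21)*138 = 126*138 = 17388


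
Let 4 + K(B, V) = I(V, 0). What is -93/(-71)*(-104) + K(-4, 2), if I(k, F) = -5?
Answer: -10311/71 ≈ -145.23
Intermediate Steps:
K(B, V) = -9 (K(B, V) = -4 - 5 = -9)
-93/(-71)*(-104) + K(-4, 2) = -93/(-71)*(-104) - 9 = -93*(-1/71)*(-104) - 9 = (93/71)*(-104) - 9 = -9672/71 - 9 = -10311/71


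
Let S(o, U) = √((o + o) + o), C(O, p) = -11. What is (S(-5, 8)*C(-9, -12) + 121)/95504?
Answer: 121/95504 - 11*I*√15/95504 ≈ 0.001267 - 0.00044608*I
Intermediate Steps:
S(o, U) = √3*√o (S(o, U) = √(2*o + o) = √(3*o) = √3*√o)
(S(-5, 8)*C(-9, -12) + 121)/95504 = ((√3*√(-5))*(-11) + 121)/95504 = ((√3*(I*√5))*(-11) + 121)*(1/95504) = ((I*√15)*(-11) + 121)*(1/95504) = (-11*I*√15 + 121)*(1/95504) = (121 - 11*I*√15)*(1/95504) = 121/95504 - 11*I*√15/95504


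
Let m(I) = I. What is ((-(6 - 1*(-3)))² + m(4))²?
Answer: 7225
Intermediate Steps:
((-(6 - 1*(-3)))² + m(4))² = ((-(6 - 1*(-3)))² + 4)² = ((-(6 + 3))² + 4)² = ((-1*9)² + 4)² = ((-9)² + 4)² = (81 + 4)² = 85² = 7225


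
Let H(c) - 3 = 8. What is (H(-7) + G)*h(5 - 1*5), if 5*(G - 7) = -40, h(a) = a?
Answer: 0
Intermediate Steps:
H(c) = 11 (H(c) = 3 + 8 = 11)
G = -1 (G = 7 + (⅕)*(-40) = 7 - 8 = -1)
(H(-7) + G)*h(5 - 1*5) = (11 - 1)*(5 - 1*5) = 10*(5 - 5) = 10*0 = 0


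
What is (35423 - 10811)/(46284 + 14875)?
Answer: 3516/8737 ≈ 0.40243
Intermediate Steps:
(35423 - 10811)/(46284 + 14875) = 24612/61159 = 24612*(1/61159) = 3516/8737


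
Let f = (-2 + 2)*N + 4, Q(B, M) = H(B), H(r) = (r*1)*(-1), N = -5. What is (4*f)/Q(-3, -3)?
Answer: 16/3 ≈ 5.3333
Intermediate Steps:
H(r) = -r (H(r) = r*(-1) = -r)
Q(B, M) = -B
f = 4 (f = (-2 + 2)*(-5) + 4 = 0*(-5) + 4 = 0 + 4 = 4)
(4*f)/Q(-3, -3) = (4*4)/((-1*(-3))) = 16/3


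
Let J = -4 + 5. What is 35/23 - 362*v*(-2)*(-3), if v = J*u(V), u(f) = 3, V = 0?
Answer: -149833/23 ≈ -6514.5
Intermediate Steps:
J = 1
v = 3 (v = 1*3 = 3)
35/23 - 362*v*(-2)*(-3) = 35/23 - 362*3*(-2)*(-3) = 35*(1/23) - (-2172)*(-3) = 35/23 - 362*18 = 35/23 - 6516 = -149833/23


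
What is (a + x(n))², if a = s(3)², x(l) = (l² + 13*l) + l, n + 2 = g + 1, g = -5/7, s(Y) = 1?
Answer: 966289/2401 ≈ 402.45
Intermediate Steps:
g = -5/7 (g = -5*⅐ = -5/7 ≈ -0.71429)
n = -12/7 (n = -2 + (-5/7 + 1) = -2 + 2/7 = -12/7 ≈ -1.7143)
x(l) = l² + 14*l
a = 1 (a = 1² = 1)
(a + x(n))² = (1 - 12*(14 - 12/7)/7)² = (1 - 12/7*86/7)² = (1 - 1032/49)² = (-983/49)² = 966289/2401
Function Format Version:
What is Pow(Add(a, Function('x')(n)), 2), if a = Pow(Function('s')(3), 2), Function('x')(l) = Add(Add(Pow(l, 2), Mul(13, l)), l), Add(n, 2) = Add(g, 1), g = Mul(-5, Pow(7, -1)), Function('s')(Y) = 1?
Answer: Rational(966289, 2401) ≈ 402.45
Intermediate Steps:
g = Rational(-5, 7) (g = Mul(-5, Rational(1, 7)) = Rational(-5, 7) ≈ -0.71429)
n = Rational(-12, 7) (n = Add(-2, Add(Rational(-5, 7), 1)) = Add(-2, Rational(2, 7)) = Rational(-12, 7) ≈ -1.7143)
Function('x')(l) = Add(Pow(l, 2), Mul(14, l))
a = 1 (a = Pow(1, 2) = 1)
Pow(Add(a, Function('x')(n)), 2) = Pow(Add(1, Mul(Rational(-12, 7), Add(14, Rational(-12, 7)))), 2) = Pow(Add(1, Mul(Rational(-12, 7), Rational(86, 7))), 2) = Pow(Add(1, Rational(-1032, 49)), 2) = Pow(Rational(-983, 49), 2) = Rational(966289, 2401)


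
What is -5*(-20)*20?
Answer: 2000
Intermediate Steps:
-5*(-20)*20 = 100*20 = 2000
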